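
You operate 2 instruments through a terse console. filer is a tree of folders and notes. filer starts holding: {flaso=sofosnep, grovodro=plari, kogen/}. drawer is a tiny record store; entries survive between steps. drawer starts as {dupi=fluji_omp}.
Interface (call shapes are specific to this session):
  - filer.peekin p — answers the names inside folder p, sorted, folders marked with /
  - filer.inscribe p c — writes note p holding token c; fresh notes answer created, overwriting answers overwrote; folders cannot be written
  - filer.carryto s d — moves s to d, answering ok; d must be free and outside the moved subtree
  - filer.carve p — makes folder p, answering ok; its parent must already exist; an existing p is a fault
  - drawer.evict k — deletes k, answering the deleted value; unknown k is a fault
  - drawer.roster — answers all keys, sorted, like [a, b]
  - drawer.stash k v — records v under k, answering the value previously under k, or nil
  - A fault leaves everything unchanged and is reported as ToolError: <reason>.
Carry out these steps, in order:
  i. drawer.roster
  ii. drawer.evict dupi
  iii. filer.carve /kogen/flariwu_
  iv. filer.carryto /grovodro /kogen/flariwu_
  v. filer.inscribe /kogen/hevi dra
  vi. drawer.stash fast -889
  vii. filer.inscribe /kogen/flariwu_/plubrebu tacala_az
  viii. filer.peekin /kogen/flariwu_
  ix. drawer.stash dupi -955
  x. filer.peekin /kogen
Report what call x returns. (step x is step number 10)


==> drawer.roster()
<== [dupi]
==> drawer.evict(dupi)
<== fluji_omp
==> filer.carve(/kogen/flariwu_)
<== ok
==> filer.carryto(/grovodro, /kogen/flariwu_)
<== ToolError: exists
==> filer.inscribe(/kogen/hevi, dra)
<== created
==> drawer.stash(fast, -889)
<== nil
==> filer.inscribe(/kogen/flariwu_/plubrebu, tacala_az)
<== created
==> filer.peekin(/kogen/flariwu_)
<== [plubrebu]
==> drawer.stash(dupi, -955)
<== nil
==> filer.peekin(/kogen)
<== [flariwu_/, hevi]

Answer: [flariwu_/, hevi]


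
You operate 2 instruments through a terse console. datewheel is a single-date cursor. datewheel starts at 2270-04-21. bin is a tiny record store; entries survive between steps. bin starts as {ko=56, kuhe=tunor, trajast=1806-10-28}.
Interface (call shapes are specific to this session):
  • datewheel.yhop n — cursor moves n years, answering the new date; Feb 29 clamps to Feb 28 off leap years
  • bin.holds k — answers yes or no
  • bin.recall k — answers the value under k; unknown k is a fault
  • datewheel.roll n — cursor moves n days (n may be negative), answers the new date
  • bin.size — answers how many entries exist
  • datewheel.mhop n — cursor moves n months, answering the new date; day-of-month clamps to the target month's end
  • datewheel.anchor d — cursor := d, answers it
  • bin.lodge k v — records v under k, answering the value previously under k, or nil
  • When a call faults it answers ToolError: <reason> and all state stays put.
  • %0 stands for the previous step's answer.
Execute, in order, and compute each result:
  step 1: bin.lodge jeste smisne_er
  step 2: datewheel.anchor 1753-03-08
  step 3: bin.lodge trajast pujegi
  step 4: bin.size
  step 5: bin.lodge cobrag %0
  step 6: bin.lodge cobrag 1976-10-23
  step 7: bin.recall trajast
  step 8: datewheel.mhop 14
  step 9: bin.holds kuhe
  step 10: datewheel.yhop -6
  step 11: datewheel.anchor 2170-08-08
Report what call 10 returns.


Answer: 1748-05-08

Derivation:
CALL bin.lodge[k=jeste; v=smisne_er]
RET  nil
CALL datewheel.anchor[d=1753-03-08]
RET  1753-03-08
CALL bin.lodge[k=trajast; v=pujegi]
RET  1806-10-28
CALL bin.size[]
RET  4
CALL bin.lodge[k=cobrag; v=%0]
RET  nil
CALL bin.lodge[k=cobrag; v=1976-10-23]
RET  4
CALL bin.recall[k=trajast]
RET  pujegi
CALL datewheel.mhop[n=14]
RET  1754-05-08
CALL bin.holds[k=kuhe]
RET  yes
CALL datewheel.yhop[n=-6]
RET  1748-05-08
CALL datewheel.anchor[d=2170-08-08]
RET  2170-08-08


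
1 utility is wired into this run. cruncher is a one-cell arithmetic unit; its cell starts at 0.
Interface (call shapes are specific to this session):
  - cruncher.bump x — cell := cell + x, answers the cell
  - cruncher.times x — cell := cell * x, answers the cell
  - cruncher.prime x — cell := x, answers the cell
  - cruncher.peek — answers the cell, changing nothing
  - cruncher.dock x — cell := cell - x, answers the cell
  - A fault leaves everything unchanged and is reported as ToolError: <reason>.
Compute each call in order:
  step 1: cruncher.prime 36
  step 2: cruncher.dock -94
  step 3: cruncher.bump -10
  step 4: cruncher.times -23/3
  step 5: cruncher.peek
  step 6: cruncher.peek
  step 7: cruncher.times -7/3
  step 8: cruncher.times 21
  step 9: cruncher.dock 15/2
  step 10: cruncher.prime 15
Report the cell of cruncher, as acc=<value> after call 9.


Step: cruncher.prime[x: 36]
Result: 36
Step: cruncher.dock[x: -94]
Result: 130
Step: cruncher.bump[x: -10]
Result: 120
Step: cruncher.times[x: -23/3]
Result: -920
Step: cruncher.peek[]
Result: -920
Step: cruncher.peek[]
Result: -920
Step: cruncher.times[x: -7/3]
Result: 6440/3
Step: cruncher.times[x: 21]
Result: 45080
Step: cruncher.dock[x: 15/2]
Result: 90145/2
Step: cruncher.prime[x: 15]
Result: 15

Answer: acc=90145/2


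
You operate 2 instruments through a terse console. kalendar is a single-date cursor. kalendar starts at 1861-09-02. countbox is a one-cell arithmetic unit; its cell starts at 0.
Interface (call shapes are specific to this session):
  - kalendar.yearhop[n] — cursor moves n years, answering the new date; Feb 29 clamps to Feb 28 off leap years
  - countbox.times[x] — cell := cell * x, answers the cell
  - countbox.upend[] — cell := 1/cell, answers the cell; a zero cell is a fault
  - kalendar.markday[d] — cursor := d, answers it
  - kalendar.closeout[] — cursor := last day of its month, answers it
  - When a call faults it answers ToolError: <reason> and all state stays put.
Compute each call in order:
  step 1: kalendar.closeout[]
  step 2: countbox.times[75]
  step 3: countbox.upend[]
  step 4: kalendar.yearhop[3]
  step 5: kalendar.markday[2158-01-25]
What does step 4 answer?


Answer: 1864-09-30

Derivation:
CALL kalendar.closeout[]
RET  1861-09-30
CALL countbox.times[x='75']
RET  0
CALL countbox.upend[]
RET  ToolError: reciprocal of zero
CALL kalendar.yearhop[n='3']
RET  1864-09-30
CALL kalendar.markday[d='2158-01-25']
RET  2158-01-25


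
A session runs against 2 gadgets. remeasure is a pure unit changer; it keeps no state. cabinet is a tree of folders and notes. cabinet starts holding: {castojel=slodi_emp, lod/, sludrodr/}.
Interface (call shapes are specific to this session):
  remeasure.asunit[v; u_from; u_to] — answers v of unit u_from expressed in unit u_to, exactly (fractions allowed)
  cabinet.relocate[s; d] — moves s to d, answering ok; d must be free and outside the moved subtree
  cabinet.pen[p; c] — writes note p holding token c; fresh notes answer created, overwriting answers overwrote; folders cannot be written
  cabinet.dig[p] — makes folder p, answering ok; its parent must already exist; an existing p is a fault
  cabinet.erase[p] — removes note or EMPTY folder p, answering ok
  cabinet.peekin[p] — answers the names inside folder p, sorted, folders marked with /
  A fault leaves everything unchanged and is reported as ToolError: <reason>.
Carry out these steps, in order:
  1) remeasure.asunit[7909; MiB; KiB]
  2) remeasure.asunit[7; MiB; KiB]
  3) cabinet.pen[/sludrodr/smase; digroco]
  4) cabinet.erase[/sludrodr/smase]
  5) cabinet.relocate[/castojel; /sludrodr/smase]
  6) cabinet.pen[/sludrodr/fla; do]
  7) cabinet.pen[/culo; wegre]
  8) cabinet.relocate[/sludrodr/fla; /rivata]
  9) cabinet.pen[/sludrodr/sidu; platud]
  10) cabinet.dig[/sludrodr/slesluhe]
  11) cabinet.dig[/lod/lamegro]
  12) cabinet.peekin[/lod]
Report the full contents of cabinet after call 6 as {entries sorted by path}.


;; 1. asunit(v: 7909, u_from: MiB, u_to: KiB) => 8098816
;; 2. asunit(v: 7, u_from: MiB, u_to: KiB) => 7168
;; 3. pen(p: /sludrodr/smase, c: digroco) => created
;; 4. erase(p: /sludrodr/smase) => ok
;; 5. relocate(s: /castojel, d: /sludrodr/smase) => ok
;; 6. pen(p: /sludrodr/fla, c: do) => created
;; 7. pen(p: /culo, c: wegre) => created
;; 8. relocate(s: /sludrodr/fla, d: /rivata) => ok
;; 9. pen(p: /sludrodr/sidu, c: platud) => created
;; 10. dig(p: /sludrodr/slesluhe) => ok
;; 11. dig(p: /lod/lamegro) => ok
;; 12. peekin(p: /lod) => [lamegro/]

Answer: {lod/, sludrodr/, sludrodr/fla=do, sludrodr/smase=slodi_emp}


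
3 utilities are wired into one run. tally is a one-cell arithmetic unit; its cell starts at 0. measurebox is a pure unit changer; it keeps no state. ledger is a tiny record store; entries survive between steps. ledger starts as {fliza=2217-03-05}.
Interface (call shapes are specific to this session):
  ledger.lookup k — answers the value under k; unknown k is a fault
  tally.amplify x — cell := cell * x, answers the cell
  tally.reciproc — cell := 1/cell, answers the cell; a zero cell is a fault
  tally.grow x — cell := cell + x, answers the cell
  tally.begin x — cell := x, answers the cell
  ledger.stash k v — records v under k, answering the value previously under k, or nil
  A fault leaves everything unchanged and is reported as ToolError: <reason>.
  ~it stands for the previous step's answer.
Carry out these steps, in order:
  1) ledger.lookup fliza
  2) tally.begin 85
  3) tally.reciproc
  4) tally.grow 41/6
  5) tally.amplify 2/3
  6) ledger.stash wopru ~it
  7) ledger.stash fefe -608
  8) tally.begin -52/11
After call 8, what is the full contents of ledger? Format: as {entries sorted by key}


Answer: {fefe=-608, fliza=2217-03-05, wopru=3491/765}

Derivation:
~$ ledger.lookup k: fliza
:: 2217-03-05
~$ tally.begin x: 85
:: 85
~$ tally.reciproc
:: 1/85
~$ tally.grow x: 41/6
:: 3491/510
~$ tally.amplify x: 2/3
:: 3491/765
~$ ledger.stash k: wopru v: ~it
:: nil
~$ ledger.stash k: fefe v: -608
:: nil
~$ tally.begin x: -52/11
:: -52/11


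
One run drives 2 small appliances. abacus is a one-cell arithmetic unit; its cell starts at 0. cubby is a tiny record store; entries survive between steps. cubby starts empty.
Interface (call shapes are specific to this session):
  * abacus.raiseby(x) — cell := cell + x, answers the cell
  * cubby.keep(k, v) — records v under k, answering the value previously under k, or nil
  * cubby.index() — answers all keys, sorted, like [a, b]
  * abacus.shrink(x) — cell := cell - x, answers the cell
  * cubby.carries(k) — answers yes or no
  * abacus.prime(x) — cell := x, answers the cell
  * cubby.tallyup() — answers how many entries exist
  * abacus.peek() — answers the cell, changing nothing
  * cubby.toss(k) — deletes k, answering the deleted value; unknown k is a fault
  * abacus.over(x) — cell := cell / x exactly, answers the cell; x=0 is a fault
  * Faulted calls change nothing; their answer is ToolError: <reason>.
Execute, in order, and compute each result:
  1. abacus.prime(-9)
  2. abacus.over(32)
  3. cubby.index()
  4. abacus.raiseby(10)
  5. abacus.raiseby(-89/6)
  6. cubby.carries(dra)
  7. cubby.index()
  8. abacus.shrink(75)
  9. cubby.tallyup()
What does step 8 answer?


Answer: -7691/96

Derivation:
Act: prime[x→-9]
Obs: -9
Act: over[x→32]
Obs: -9/32
Act: index[]
Obs: []
Act: raiseby[x→10]
Obs: 311/32
Act: raiseby[x→-89/6]
Obs: -491/96
Act: carries[k→dra]
Obs: no
Act: index[]
Obs: []
Act: shrink[x→75]
Obs: -7691/96
Act: tallyup[]
Obs: 0


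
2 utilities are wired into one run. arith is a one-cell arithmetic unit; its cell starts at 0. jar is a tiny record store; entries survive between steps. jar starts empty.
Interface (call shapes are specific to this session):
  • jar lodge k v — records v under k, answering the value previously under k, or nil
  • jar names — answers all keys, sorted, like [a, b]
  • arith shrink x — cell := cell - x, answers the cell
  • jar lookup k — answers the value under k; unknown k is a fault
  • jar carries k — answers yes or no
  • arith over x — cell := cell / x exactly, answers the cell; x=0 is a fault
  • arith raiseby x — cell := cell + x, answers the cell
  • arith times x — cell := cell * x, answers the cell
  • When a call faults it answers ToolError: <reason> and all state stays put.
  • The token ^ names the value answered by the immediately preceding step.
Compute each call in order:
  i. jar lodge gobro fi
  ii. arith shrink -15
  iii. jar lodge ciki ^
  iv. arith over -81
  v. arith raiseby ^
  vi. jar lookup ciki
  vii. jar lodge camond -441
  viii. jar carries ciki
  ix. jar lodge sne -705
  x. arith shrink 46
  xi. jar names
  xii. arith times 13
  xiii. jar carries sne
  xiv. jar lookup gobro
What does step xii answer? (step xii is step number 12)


Answer: -16276/27

Derivation:
Calling jar lodge with gobro, fi, which returns nil.
I invoke arith shrink with -15, giving 15.
Now I run jar lodge with ciki, ^, and see nil.
Next I call arith over with -81, and observe -5/27.
Then arith raiseby with ^, which returns -10/27.
Invoking jar lookup with ciki, yielding 15.
Invoking jar lodge with camond, -441, — result: nil.
I use jar carries with ciki, giving yes.
I run jar lodge with sne, -705, which returns nil.
Now I run arith shrink with 46, and observe -1252/27.
Using jar names, and observe [camond, ciki, gobro, sne].
Then arith times with 13, which returns -16276/27.
I call jar carries with sne, — result: yes.
Now I run jar lookup with gobro: fi.


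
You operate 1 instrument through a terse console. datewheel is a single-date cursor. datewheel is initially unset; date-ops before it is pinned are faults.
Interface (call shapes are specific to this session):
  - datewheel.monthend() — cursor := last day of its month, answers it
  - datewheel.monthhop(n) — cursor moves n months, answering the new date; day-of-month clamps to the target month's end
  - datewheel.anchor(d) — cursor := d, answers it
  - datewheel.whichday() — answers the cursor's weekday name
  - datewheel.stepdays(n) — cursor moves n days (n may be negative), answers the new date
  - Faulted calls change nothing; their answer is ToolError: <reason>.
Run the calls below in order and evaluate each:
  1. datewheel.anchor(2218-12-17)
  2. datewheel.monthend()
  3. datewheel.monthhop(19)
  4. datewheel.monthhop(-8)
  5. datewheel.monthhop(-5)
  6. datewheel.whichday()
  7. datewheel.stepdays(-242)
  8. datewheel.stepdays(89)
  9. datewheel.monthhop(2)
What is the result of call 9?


Answer: 2219-03-28

Derivation:
→ anchor(d=2218-12-17)
← 2218-12-17
→ monthend()
← 2218-12-31
→ monthhop(n=19)
← 2220-07-31
→ monthhop(n=-8)
← 2219-11-30
→ monthhop(n=-5)
← 2219-06-30
→ whichday()
← Wednesday
→ stepdays(n=-242)
← 2218-10-31
→ stepdays(n=89)
← 2219-01-28
→ monthhop(n=2)
← 2219-03-28


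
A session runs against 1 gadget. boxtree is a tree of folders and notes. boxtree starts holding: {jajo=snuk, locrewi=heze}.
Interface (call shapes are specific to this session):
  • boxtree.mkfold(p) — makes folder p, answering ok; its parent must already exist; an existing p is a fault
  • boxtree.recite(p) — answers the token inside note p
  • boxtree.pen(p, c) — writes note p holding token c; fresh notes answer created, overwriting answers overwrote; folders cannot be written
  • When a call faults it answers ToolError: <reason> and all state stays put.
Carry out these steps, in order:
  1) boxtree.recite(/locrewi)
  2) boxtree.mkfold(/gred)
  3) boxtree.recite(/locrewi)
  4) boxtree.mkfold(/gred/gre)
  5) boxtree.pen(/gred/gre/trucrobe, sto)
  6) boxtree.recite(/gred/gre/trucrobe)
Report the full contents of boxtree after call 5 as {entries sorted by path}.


Answer: {gred/, gred/gre/, gred/gre/trucrobe=sto, jajo=snuk, locrewi=heze}

Derivation:
// boxtree.recite(/locrewi) == heze
// boxtree.mkfold(/gred) == ok
// boxtree.recite(/locrewi) == heze
// boxtree.mkfold(/gred/gre) == ok
// boxtree.pen(/gred/gre/trucrobe, sto) == created
// boxtree.recite(/gred/gre/trucrobe) == sto


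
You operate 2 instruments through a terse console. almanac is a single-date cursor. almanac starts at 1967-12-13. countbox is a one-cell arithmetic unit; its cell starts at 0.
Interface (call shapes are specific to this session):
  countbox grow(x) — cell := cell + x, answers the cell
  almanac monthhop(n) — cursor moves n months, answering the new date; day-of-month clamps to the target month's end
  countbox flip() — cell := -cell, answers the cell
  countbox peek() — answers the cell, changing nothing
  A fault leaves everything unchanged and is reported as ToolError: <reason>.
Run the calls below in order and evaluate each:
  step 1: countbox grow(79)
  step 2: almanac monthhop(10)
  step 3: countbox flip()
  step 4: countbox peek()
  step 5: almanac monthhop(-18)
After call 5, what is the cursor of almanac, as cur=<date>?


Answer: cur=1967-04-13

Derivation:
·→ countbox grow(x='79')
·← 79
·→ almanac monthhop(n='10')
·← 1968-10-13
·→ countbox flip()
·← -79
·→ countbox peek()
·← -79
·→ almanac monthhop(n='-18')
·← 1967-04-13


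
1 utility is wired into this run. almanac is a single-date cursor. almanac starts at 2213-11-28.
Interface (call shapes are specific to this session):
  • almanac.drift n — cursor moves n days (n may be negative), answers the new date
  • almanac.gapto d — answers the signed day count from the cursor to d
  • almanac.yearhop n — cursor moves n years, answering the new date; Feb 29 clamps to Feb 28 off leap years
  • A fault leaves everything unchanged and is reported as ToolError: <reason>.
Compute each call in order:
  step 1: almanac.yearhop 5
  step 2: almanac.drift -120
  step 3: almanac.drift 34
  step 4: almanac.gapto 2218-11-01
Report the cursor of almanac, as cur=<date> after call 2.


>> yearhop(n→5)
<< 2218-11-28
>> drift(n→-120)
<< 2218-07-31
>> drift(n→34)
<< 2218-09-03
>> gapto(d→2218-11-01)
<< 59

Answer: cur=2218-07-31


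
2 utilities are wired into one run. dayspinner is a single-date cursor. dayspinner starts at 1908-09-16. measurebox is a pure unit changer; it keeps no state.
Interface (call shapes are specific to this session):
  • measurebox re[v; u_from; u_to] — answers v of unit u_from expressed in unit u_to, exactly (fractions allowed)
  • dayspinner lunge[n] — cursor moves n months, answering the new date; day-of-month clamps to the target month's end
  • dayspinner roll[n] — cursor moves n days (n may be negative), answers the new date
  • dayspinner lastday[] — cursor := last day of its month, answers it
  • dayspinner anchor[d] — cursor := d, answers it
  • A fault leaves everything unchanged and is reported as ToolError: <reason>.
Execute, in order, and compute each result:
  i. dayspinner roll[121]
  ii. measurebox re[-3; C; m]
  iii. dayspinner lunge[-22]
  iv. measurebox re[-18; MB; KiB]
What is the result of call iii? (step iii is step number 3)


>>> dayspinner roll n→121
[out] 1909-01-15
>>> measurebox re v→-3 u_from→C u_to→m
[out] ToolError: incompatible units
>>> dayspinner lunge n→-22
[out] 1907-03-15
>>> measurebox re v→-18 u_from→MB u_to→KiB
[out] -140625/8

Answer: 1907-03-15


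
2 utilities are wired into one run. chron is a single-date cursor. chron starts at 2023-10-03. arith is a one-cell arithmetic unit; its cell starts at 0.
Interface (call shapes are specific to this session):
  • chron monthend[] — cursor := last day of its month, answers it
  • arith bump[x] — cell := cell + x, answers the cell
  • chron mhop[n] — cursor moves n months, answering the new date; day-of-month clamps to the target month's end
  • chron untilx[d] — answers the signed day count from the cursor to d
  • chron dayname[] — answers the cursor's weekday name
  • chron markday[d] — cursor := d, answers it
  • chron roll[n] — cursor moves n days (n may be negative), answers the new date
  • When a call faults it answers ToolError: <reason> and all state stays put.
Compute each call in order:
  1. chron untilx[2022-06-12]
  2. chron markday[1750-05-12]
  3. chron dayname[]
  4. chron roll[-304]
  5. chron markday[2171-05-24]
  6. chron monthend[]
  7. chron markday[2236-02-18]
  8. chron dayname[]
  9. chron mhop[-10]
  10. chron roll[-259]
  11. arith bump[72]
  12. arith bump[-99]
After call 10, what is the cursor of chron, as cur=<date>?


Do: chron untilx[d='2022-06-12']
See: -478
Do: chron markday[d='1750-05-12']
See: 1750-05-12
Do: chron dayname[]
See: Tuesday
Do: chron roll[n='-304']
See: 1749-07-12
Do: chron markday[d='2171-05-24']
See: 2171-05-24
Do: chron monthend[]
See: 2171-05-31
Do: chron markday[d='2236-02-18']
See: 2236-02-18
Do: chron dayname[]
See: Thursday
Do: chron mhop[n='-10']
See: 2235-04-18
Do: chron roll[n='-259']
See: 2234-08-02
Do: arith bump[x='72']
See: 72
Do: arith bump[x='-99']
See: -27

Answer: cur=2234-08-02


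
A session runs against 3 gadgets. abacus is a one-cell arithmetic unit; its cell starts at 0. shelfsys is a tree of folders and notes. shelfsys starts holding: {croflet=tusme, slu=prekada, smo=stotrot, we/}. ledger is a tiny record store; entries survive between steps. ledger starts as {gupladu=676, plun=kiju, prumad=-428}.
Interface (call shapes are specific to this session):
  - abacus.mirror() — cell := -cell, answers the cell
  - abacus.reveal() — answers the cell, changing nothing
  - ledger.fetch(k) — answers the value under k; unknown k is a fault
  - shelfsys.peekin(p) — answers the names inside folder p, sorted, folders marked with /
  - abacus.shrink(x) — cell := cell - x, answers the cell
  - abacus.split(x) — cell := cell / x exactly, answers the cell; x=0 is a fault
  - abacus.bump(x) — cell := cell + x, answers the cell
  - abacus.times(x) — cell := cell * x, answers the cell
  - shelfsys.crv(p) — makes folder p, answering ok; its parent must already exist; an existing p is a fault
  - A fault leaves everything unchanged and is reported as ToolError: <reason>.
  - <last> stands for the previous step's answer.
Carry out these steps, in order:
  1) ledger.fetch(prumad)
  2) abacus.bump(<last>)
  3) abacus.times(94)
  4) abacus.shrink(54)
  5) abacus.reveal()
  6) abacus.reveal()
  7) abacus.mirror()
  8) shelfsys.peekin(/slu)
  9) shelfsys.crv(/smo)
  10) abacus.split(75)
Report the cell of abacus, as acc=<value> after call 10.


[in] fetch prumad
= -428
[in] bump <last>
= -428
[in] times 94
= -40232
[in] shrink 54
= -40286
[in] reveal
= -40286
[in] reveal
= -40286
[in] mirror
= 40286
[in] peekin /slu
= ToolError: not a directory
[in] crv /smo
= ToolError: exists
[in] split 75
= 40286/75

Answer: acc=40286/75


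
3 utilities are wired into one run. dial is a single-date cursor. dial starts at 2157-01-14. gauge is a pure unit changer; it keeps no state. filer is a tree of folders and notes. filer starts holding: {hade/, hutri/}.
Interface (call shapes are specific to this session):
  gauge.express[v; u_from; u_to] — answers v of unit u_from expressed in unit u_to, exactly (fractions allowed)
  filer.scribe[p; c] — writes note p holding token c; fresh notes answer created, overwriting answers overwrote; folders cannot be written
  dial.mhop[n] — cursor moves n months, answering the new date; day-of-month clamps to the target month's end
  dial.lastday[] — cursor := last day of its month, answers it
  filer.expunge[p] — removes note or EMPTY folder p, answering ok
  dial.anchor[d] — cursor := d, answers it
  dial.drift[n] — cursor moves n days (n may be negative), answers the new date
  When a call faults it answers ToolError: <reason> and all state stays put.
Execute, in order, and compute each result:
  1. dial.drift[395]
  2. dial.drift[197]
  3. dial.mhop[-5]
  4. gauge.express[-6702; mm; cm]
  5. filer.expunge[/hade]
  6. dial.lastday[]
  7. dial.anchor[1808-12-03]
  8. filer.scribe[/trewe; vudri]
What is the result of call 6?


Answer: 2158-03-31

Derivation:
Step: dial.drift[n: 395]
Result: 2158-02-13
Step: dial.drift[n: 197]
Result: 2158-08-29
Step: dial.mhop[n: -5]
Result: 2158-03-29
Step: gauge.express[v: -6702; u_from: mm; u_to: cm]
Result: -3351/5
Step: filer.expunge[p: /hade]
Result: ok
Step: dial.lastday[]
Result: 2158-03-31
Step: dial.anchor[d: 1808-12-03]
Result: 1808-12-03
Step: filer.scribe[p: /trewe; c: vudri]
Result: created


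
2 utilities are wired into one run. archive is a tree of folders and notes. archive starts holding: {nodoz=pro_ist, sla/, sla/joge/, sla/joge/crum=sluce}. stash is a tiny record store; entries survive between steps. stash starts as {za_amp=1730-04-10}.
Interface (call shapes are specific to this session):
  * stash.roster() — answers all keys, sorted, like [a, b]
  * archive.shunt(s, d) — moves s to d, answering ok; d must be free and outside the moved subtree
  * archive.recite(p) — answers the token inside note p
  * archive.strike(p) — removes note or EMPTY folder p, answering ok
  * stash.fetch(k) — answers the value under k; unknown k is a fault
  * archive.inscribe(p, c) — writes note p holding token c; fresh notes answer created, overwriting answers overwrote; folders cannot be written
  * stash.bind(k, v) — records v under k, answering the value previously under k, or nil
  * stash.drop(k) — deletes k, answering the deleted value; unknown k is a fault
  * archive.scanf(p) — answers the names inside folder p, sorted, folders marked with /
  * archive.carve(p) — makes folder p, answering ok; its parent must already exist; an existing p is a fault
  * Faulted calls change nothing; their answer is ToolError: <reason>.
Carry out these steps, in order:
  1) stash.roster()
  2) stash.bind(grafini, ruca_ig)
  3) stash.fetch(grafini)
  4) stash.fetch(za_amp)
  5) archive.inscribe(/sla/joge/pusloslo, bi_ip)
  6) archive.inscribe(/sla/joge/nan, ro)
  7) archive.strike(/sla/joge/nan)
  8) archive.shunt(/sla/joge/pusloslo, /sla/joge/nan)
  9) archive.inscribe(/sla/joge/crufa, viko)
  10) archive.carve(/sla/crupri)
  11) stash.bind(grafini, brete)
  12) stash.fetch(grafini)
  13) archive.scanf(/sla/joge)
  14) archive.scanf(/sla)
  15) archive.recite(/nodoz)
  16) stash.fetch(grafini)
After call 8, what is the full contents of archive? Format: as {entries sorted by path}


-> stash.roster()
<- [za_amp]
-> stash.bind(k=grafini, v=ruca_ig)
<- nil
-> stash.fetch(k=grafini)
<- ruca_ig
-> stash.fetch(k=za_amp)
<- 1730-04-10
-> archive.inscribe(p=/sla/joge/pusloslo, c=bi_ip)
<- created
-> archive.inscribe(p=/sla/joge/nan, c=ro)
<- created
-> archive.strike(p=/sla/joge/nan)
<- ok
-> archive.shunt(s=/sla/joge/pusloslo, d=/sla/joge/nan)
<- ok
-> archive.inscribe(p=/sla/joge/crufa, c=viko)
<- created
-> archive.carve(p=/sla/crupri)
<- ok
-> stash.bind(k=grafini, v=brete)
<- ruca_ig
-> stash.fetch(k=grafini)
<- brete
-> archive.scanf(p=/sla/joge)
<- [crufa, crum, nan]
-> archive.scanf(p=/sla)
<- [crupri/, joge/]
-> archive.recite(p=/nodoz)
<- pro_ist
-> stash.fetch(k=grafini)
<- brete

Answer: {nodoz=pro_ist, sla/, sla/joge/, sla/joge/crum=sluce, sla/joge/nan=bi_ip}


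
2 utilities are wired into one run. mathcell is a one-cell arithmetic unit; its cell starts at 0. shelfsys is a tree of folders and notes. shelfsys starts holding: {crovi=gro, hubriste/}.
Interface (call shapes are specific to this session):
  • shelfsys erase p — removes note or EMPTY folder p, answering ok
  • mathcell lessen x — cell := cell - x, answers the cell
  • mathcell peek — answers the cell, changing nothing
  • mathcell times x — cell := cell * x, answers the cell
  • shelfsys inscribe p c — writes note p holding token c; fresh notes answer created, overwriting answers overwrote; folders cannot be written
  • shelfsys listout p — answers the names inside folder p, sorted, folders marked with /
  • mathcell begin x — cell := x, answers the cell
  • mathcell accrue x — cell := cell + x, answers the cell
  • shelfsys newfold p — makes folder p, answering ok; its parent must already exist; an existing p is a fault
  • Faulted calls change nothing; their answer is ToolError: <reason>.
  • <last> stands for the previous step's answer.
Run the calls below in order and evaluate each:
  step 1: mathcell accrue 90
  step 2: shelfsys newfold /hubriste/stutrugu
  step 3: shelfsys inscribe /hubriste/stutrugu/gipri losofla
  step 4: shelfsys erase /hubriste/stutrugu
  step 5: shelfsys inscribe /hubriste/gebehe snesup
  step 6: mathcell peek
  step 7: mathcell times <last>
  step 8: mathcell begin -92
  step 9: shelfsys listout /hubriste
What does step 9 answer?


[in] mathcell accrue x→90
= 90
[in] shelfsys newfold p→/hubriste/stutrugu
= ok
[in] shelfsys inscribe p→/hubriste/stutrugu/gipri c→losofla
= created
[in] shelfsys erase p→/hubriste/stutrugu
= ToolError: not empty
[in] shelfsys inscribe p→/hubriste/gebehe c→snesup
= created
[in] mathcell peek
= 90
[in] mathcell times x→<last>
= 8100
[in] mathcell begin x→-92
= -92
[in] shelfsys listout p→/hubriste
= [gebehe, stutrugu/]

Answer: [gebehe, stutrugu/]


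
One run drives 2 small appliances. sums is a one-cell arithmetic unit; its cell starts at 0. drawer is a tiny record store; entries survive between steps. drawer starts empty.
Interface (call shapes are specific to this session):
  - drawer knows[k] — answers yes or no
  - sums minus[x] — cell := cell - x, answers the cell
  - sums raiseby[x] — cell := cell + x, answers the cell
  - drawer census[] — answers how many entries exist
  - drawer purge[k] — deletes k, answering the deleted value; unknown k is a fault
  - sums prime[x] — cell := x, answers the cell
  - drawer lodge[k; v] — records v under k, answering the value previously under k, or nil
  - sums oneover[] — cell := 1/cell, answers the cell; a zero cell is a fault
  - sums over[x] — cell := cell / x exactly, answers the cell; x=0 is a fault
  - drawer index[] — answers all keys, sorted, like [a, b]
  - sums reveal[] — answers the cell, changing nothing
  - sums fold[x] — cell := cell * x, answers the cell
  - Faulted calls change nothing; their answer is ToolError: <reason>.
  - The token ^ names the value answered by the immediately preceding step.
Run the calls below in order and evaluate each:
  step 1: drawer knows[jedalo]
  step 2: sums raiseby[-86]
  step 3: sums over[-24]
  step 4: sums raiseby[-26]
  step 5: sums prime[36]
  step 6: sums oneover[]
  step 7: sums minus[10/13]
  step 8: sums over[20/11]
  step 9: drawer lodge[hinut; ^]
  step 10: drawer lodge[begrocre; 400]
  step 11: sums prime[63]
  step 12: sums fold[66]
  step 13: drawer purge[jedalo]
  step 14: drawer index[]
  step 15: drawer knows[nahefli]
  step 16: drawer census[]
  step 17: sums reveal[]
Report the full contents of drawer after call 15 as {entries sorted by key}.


Answer: {begrocre=400, hinut=-3817/9360}

Derivation:
% 1. drawer knows(k→jedalo) : no
% 2. sums raiseby(x→-86) : -86
% 3. sums over(x→-24) : 43/12
% 4. sums raiseby(x→-26) : -269/12
% 5. sums prime(x→36) : 36
% 6. sums oneover() : 1/36
% 7. sums minus(x→10/13) : -347/468
% 8. sums over(x→20/11) : -3817/9360
% 9. drawer lodge(k→hinut, v→^) : nil
% 10. drawer lodge(k→begrocre, v→400) : nil
% 11. sums prime(x→63) : 63
% 12. sums fold(x→66) : 4158
% 13. drawer purge(k→jedalo) : ToolError: no such key jedalo
% 14. drawer index() : [begrocre, hinut]
% 15. drawer knows(k→nahefli) : no
% 16. drawer census() : 2
% 17. sums reveal() : 4158


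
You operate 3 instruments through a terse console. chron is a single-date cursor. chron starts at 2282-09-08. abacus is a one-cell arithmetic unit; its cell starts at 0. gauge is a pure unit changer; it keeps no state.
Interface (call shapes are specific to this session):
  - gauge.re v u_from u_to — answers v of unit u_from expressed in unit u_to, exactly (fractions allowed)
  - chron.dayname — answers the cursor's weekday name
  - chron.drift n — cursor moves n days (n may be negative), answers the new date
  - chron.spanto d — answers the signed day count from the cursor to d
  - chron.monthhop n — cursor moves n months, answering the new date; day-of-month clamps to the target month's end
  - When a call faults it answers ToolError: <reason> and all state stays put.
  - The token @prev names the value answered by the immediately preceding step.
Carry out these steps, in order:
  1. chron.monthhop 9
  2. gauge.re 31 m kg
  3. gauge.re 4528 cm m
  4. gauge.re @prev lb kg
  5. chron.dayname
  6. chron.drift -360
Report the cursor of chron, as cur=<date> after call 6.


Answer: cur=2282-06-13

Derivation:
! 1. chron.monthhop(n→9) => 2283-06-08
! 2. gauge.re(v→31, u_from→m, u_to→kg) => ToolError: incompatible units
! 3. gauge.re(v→4528, u_from→cm, u_to→m) => 1132/25
! 4. gauge.re(v→@prev, u_from→lb, u_to→kg) => 12836664071/625000000
! 5. chron.dayname() => Friday
! 6. chron.drift(n→-360) => 2282-06-13


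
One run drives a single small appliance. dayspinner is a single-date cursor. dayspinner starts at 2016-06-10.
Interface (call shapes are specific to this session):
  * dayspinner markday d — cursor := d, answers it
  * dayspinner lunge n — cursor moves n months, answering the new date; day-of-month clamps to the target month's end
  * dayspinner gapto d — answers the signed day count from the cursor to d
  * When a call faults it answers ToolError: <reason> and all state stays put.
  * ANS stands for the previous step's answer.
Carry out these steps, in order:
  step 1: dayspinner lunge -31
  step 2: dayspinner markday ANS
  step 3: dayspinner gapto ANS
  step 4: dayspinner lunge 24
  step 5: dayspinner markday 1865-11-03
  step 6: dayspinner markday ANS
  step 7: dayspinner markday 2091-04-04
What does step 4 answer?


→ dayspinner lunge(n: -31)
← 2013-11-10
→ dayspinner markday(d: ANS)
← 2013-11-10
→ dayspinner gapto(d: ANS)
← 0
→ dayspinner lunge(n: 24)
← 2015-11-10
→ dayspinner markday(d: 1865-11-03)
← 1865-11-03
→ dayspinner markday(d: ANS)
← 1865-11-03
→ dayspinner markday(d: 2091-04-04)
← 2091-04-04

Answer: 2015-11-10


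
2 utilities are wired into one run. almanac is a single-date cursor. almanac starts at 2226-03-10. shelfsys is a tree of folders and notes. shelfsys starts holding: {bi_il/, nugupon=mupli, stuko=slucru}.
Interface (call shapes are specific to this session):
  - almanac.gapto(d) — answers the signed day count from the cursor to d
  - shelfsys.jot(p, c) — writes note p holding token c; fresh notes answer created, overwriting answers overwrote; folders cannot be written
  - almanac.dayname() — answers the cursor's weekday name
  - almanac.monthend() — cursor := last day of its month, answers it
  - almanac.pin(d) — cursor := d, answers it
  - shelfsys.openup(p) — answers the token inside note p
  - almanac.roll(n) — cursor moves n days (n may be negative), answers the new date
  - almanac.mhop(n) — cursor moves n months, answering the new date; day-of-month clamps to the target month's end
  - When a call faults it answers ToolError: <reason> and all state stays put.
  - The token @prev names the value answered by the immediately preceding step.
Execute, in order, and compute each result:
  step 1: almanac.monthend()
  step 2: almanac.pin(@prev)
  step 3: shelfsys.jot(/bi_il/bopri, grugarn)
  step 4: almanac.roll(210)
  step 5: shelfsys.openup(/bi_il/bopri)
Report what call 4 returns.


Now I run almanac.monthend, giving 2226-03-31.
I try almanac.pin(d='@prev'), and observe 2226-03-31.
Using shelfsys.jot(p='/bi_il/bopri', c='grugarn'), and get created.
I try almanac.roll(n='210'), and see 2226-10-27.
Invoking shelfsys.openup(p='/bi_il/bopri'): grugarn.

Answer: 2226-10-27


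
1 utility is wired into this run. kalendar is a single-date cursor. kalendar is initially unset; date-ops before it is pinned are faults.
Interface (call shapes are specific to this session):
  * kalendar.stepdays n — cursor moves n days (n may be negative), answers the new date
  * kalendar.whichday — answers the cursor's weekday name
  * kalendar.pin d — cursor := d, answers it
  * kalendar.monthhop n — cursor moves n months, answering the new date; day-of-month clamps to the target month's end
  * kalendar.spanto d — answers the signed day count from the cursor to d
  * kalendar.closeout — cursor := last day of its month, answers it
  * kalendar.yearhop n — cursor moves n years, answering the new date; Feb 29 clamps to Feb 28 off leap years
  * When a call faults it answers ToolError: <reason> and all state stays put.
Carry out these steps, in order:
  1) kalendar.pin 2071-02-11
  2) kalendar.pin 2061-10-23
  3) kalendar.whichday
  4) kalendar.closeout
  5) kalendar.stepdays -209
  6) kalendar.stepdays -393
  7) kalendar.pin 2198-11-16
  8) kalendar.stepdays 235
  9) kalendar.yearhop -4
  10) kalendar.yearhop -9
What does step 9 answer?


Answer: 2195-07-09

Derivation:
>>> kalendar.pin d: 2071-02-11
[out] 2071-02-11
>>> kalendar.pin d: 2061-10-23
[out] 2061-10-23
>>> kalendar.whichday
[out] Sunday
>>> kalendar.closeout
[out] 2061-10-31
>>> kalendar.stepdays n: -209
[out] 2061-04-05
>>> kalendar.stepdays n: -393
[out] 2060-03-08
>>> kalendar.pin d: 2198-11-16
[out] 2198-11-16
>>> kalendar.stepdays n: 235
[out] 2199-07-09
>>> kalendar.yearhop n: -4
[out] 2195-07-09
>>> kalendar.yearhop n: -9
[out] 2186-07-09


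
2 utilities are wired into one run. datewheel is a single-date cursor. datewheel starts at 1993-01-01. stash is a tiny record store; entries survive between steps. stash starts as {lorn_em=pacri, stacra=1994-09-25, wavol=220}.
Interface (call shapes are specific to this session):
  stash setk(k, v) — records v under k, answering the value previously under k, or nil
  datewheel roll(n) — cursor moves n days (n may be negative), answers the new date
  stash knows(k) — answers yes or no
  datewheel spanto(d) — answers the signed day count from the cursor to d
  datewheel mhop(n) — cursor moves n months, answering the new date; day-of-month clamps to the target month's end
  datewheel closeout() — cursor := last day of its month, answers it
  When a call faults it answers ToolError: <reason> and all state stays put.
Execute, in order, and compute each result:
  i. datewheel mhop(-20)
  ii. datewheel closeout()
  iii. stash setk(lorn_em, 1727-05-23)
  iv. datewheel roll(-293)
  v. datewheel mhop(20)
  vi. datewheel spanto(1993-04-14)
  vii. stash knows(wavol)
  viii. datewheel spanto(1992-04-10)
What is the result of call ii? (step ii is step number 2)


I use datewheel mhop with n→-20, yielding 1991-05-01.
I invoke datewheel closeout: 1991-05-31.
Using stash setk with k→lorn_em, v→1727-05-23, → pacri.
I run datewheel roll with n→-293, which returns 1990-08-11.
I invoke datewheel mhop with n→20, → 1992-04-11.
I use datewheel spanto with d→1993-04-14, → 368.
Now I run stash knows with k→wavol, and get yes.
I try datewheel spanto with d→1992-04-10, and observe -1.

Answer: 1991-05-31


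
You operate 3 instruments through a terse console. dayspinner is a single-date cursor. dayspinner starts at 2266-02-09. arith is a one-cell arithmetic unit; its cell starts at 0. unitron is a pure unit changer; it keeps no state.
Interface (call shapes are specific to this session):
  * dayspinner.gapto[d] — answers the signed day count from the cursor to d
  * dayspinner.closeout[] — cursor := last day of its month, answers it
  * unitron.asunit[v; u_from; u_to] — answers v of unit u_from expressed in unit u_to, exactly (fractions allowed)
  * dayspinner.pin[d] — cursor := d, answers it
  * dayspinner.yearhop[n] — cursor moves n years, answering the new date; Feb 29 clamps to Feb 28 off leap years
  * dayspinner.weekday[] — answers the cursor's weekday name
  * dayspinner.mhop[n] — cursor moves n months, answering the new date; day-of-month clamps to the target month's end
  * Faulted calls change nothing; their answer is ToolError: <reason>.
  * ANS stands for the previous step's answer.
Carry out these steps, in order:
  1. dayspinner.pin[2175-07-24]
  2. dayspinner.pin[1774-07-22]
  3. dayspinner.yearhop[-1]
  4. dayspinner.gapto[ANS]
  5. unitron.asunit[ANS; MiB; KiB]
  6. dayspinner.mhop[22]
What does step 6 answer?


>>> dayspinner.pin d: 2175-07-24
:: 2175-07-24
>>> dayspinner.pin d: 1774-07-22
:: 1774-07-22
>>> dayspinner.yearhop n: -1
:: 1773-07-22
>>> dayspinner.gapto d: ANS
:: 0
>>> unitron.asunit v: ANS u_from: MiB u_to: KiB
:: 0
>>> dayspinner.mhop n: 22
:: 1775-05-22

Answer: 1775-05-22
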